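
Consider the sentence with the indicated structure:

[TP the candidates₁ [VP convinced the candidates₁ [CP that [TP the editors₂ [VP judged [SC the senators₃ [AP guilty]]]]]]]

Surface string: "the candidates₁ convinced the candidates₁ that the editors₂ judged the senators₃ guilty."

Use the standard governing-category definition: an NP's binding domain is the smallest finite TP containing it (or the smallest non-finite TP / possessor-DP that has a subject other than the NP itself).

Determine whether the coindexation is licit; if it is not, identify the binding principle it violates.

The two coindexed NPs are *the candidates₁* (the lower occurrence) and *the candidates₁* (the higher occurrence).
*the candidates₁* (the lower occurrence) is an R-expression. Principle C requires it to be free everywhere.
*the candidates₁* (the higher occurrence) c-commands it and carries the same index.
The R-expression is bound → Principle C violation.

Principle C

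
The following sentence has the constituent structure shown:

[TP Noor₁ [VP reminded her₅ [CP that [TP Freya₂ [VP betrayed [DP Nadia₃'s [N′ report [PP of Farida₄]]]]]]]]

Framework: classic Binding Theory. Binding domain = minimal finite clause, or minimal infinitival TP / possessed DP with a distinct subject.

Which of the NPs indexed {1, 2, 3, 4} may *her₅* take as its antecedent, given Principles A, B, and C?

*her* is a pronoun, so Principle B applies: it must be free in its binding domain.
Binding domain of *her₅*: the matrix TP, whose subject is Noor₁.
*Noor₁* c-commands the pronoun within its binding domain → coindexation would violate Principle B.
*Freya₂*: the pronoun c-commands this R-expression → coindexation would violate Principle C on *Freya₂*.
*Nadia₃*: the pronoun c-commands this R-expression → coindexation would violate Principle C on *Nadia₃*.
*Farida₄*: the pronoun c-commands this R-expression → coindexation would violate Principle C on *Farida₄*.

none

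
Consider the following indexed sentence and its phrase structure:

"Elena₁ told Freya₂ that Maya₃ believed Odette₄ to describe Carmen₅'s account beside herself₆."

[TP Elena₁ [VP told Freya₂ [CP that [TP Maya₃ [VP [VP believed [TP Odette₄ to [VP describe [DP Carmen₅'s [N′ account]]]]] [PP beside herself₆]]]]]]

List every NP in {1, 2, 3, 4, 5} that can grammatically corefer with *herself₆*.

{3}

*herself* is an anaphor, so Principle A applies: it must be bound in its binding domain.
Binding domain of *herself₆*: the embedded TP, whose subject is Maya₃.
*Elena₁* c-commands the anaphor but is outside its binding domain → cannot satisfy Principle A.
*Freya₂* c-commands the anaphor but is outside its binding domain → cannot satisfy Principle A.
*Maya₃* c-commands the anaphor within its binding domain → licit binder.
*Odette₄* does not c-command the anaphor → cannot bind it.
*Carmen₅* does not c-command the anaphor → cannot bind it.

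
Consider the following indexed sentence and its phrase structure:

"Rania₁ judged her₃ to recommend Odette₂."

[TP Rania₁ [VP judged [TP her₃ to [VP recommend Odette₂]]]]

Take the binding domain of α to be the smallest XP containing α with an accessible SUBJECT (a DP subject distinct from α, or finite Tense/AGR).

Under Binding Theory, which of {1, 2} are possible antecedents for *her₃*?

*her* is a pronoun, so Principle B applies: it must be free in its binding domain.
Binding domain of *her₃*: the matrix TP, whose subject is Rania₁.
*Rania₁* c-commands the pronoun within its binding domain → coindexation would violate Principle B.
*Odette₂*: the pronoun c-commands this R-expression → coindexation would violate Principle C on *Odette₂*.

none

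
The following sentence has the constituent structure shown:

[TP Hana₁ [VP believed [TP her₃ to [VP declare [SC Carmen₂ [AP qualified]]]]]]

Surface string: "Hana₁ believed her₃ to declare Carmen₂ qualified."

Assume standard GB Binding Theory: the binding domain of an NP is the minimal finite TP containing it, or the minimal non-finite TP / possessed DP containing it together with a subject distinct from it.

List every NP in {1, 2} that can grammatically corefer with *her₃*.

none

*her* is a pronoun, so Principle B applies: it must be free in its binding domain.
Binding domain of *her₃*: the matrix TP, whose subject is Hana₁.
*Hana₁* c-commands the pronoun within its binding domain → coindexation would violate Principle B.
*Carmen₂*: the pronoun c-commands this R-expression → coindexation would violate Principle C on *Carmen₂*.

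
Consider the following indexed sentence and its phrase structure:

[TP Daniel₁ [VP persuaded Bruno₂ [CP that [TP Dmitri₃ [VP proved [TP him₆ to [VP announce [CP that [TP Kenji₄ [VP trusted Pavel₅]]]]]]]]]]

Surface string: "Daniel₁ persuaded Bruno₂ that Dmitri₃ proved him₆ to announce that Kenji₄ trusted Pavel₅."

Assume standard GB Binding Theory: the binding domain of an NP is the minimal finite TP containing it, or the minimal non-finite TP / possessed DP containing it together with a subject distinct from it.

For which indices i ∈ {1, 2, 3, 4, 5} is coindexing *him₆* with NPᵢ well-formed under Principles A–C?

{1, 2}

*him* is a pronoun, so Principle B applies: it must be free in its binding domain.
Binding domain of *him₆*: the embedded TP, whose subject is Dmitri₃.
*Daniel₁* c-commands the pronoun but from outside its binding domain, and is not c-commanded by it → coindexation permitted.
*Bruno₂* c-commands the pronoun but from outside its binding domain, and is not c-commanded by it → coindexation permitted.
*Dmitri₃* c-commands the pronoun within its binding domain → coindexation would violate Principle B.
*Kenji₄*: the pronoun c-commands this R-expression → coindexation would violate Principle C on *Kenji₄*.
*Pavel₅*: the pronoun c-commands this R-expression → coindexation would violate Principle C on *Pavel₅*.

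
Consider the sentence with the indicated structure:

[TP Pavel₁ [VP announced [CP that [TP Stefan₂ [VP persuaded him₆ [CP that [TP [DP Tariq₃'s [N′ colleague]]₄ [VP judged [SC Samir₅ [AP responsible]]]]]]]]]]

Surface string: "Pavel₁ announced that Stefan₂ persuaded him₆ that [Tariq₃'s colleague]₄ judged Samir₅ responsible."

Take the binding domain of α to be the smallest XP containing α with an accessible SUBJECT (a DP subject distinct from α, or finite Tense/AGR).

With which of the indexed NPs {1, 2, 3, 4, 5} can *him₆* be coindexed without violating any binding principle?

{1}

*him* is a pronoun, so Principle B applies: it must be free in its binding domain.
Binding domain of *him₆*: the embedded TP, whose subject is Stefan₂.
*Pavel₁* c-commands the pronoun but from outside its binding domain, and is not c-commanded by it → coindexation permitted.
*Stefan₂* c-commands the pronoun within its binding domain → coindexation would violate Principle B.
*Tariq₃*: the pronoun c-commands this R-expression → coindexation would violate Principle C on *Tariq₃*.
*[Tariq₃'s colleague]₄*: the pronoun c-commands this R-expression → coindexation would violate Principle C on *[Tariq₃'s colleague]₄*.
*Samir₅*: the pronoun c-commands this R-expression → coindexation would violate Principle C on *Samir₅*.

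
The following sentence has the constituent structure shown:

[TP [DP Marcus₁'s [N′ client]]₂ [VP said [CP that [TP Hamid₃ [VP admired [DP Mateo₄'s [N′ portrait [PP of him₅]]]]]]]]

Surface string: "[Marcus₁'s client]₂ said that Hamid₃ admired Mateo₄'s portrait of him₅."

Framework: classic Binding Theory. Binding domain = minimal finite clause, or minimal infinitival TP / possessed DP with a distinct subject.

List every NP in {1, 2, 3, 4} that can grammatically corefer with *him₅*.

*him* is a pronoun, so Principle B applies: it must be free in its binding domain.
Binding domain of *him₅*: the possessed DP, whose subject is Mateo₄.
*Marcus₁* and the pronoun do not c-command one another → neither Principle B nor Principle C is at stake; coindexation permitted.
*[Marcus₁'s client]₂* c-commands the pronoun but from outside its binding domain, and is not c-commanded by it → coindexation permitted.
*Hamid₃* c-commands the pronoun but from outside its binding domain, and is not c-commanded by it → coindexation permitted.
*Mateo₄* c-commands the pronoun within its binding domain → coindexation would violate Principle B.

{1, 2, 3}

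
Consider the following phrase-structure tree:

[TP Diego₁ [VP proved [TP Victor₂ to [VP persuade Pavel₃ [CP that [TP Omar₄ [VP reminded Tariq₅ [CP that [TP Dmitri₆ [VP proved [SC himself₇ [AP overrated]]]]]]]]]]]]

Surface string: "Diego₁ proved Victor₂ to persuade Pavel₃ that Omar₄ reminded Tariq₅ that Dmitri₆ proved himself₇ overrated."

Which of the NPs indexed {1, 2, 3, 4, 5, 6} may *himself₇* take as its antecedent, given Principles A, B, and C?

*himself* is an anaphor, so Principle A applies: it must be bound in its binding domain.
Binding domain of *himself₇*: the embedded TP, whose subject is Dmitri₆.
*Diego₁* c-commands the anaphor but is outside its binding domain → cannot satisfy Principle A.
*Victor₂* c-commands the anaphor but is outside its binding domain → cannot satisfy Principle A.
*Pavel₃* c-commands the anaphor but is outside its binding domain → cannot satisfy Principle A.
*Omar₄* c-commands the anaphor but is outside its binding domain → cannot satisfy Principle A.
*Tariq₅* c-commands the anaphor but is outside its binding domain → cannot satisfy Principle A.
*Dmitri₆* c-commands the anaphor within its binding domain → licit binder.

{6}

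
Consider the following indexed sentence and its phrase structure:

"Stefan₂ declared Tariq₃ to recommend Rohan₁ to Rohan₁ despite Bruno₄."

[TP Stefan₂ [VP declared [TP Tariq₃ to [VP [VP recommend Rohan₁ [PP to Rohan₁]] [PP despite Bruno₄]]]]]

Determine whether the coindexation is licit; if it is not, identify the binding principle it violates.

Principle C

The two coindexed NPs are *Rohan₁* (the lower occurrence) and *Rohan₁* (the higher occurrence).
*Rohan₁* (the lower occurrence) is an R-expression. Principle C requires it to be free everywhere.
*Rohan₁* (the higher occurrence) c-commands it and carries the same index.
The R-expression is bound → Principle C violation.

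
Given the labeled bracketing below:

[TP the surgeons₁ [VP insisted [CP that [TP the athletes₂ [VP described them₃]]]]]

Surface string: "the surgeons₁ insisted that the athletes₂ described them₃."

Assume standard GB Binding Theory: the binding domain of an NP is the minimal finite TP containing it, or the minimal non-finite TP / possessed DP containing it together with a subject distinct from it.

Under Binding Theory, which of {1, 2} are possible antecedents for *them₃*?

*them* is a pronoun, so Principle B applies: it must be free in its binding domain.
Binding domain of *them₃*: the embedded TP, whose subject is the athletes₂.
*the surgeons₁* c-commands the pronoun but from outside its binding domain, and is not c-commanded by it → coindexation permitted.
*the athletes₂* c-commands the pronoun within its binding domain → coindexation would violate Principle B.

{1}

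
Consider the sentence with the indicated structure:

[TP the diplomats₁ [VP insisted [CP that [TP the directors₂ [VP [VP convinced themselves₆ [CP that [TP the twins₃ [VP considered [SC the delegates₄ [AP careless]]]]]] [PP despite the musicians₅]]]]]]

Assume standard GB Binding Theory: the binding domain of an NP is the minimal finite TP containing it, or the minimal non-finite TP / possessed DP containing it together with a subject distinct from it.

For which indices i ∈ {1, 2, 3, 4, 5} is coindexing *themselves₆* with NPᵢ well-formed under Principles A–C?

*themselves* is an anaphor, so Principle A applies: it must be bound in its binding domain.
Binding domain of *themselves₆*: the embedded TP, whose subject is the directors₂.
*the diplomats₁* c-commands the anaphor but is outside its binding domain → cannot satisfy Principle A.
*the directors₂* c-commands the anaphor within its binding domain → licit binder.
*the twins₃* does not c-command the anaphor → cannot bind it.
*the delegates₄* does not c-command the anaphor → cannot bind it.
*the musicians₅* does not c-command the anaphor → cannot bind it.

{2}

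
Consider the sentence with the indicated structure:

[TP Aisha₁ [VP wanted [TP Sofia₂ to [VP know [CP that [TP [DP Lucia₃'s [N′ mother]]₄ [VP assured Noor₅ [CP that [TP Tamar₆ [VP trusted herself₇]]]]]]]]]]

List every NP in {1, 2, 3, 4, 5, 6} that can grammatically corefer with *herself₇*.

*herself* is an anaphor, so Principle A applies: it must be bound in its binding domain.
Binding domain of *herself₇*: the embedded TP, whose subject is Tamar₆.
*Aisha₁* c-commands the anaphor but is outside its binding domain → cannot satisfy Principle A.
*Sofia₂* c-commands the anaphor but is outside its binding domain → cannot satisfy Principle A.
*Lucia₃* does not c-command the anaphor → cannot bind it.
*[Lucia₃'s mother]₄* c-commands the anaphor but is outside its binding domain → cannot satisfy Principle A.
*Noor₅* c-commands the anaphor but is outside its binding domain → cannot satisfy Principle A.
*Tamar₆* c-commands the anaphor within its binding domain → licit binder.

{6}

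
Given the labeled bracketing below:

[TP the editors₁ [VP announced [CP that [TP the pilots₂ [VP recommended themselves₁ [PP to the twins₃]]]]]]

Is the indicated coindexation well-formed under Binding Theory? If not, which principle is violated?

The two coindexed NPs are *the editors₁* and *themselves₁*.
*themselves₁* is an anaphor. Principle A requires it to be bound within its binding domain — the embedded TP, whose subject is the pilots₂.
Within that domain it is c-commanded by *the pilots₂*, which does not share its index.
*the editors₁* does c-command the anaphor, but from outside its binding domain.
The anaphor is unbound in its domain → Principle A violation.

Principle A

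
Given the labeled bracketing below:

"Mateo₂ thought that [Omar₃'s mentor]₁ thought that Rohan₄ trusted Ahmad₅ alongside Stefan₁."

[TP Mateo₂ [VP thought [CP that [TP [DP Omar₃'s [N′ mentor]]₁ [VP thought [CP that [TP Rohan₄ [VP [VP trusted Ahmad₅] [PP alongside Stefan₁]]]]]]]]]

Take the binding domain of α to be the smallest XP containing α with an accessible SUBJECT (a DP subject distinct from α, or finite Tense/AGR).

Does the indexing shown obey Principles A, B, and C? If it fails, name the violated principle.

Principle C

The two coindexed NPs are *[Omar₃'s mentor]₁* and *Stefan₁*.
*Stefan₁* is an R-expression. Principle C requires it to be free everywhere.
*[Omar₃'s mentor]₁* c-commands it and carries the same index.
The R-expression is bound → Principle C violation.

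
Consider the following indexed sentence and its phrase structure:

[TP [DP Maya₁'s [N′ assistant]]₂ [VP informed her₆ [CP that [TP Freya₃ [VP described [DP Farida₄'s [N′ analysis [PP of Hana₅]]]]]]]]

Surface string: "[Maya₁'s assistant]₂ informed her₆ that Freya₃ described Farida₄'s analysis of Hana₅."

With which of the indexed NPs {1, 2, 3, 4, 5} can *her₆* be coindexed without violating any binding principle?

{1}

*her* is a pronoun, so Principle B applies: it must be free in its binding domain.
Binding domain of *her₆*: the matrix TP, whose subject is [Maya₁'s assistant]₂.
*Maya₁* and the pronoun do not c-command one another → neither Principle B nor Principle C is at stake; coindexation permitted.
*[Maya₁'s assistant]₂* c-commands the pronoun within its binding domain → coindexation would violate Principle B.
*Freya₃*: the pronoun c-commands this R-expression → coindexation would violate Principle C on *Freya₃*.
*Farida₄*: the pronoun c-commands this R-expression → coindexation would violate Principle C on *Farida₄*.
*Hana₅*: the pronoun c-commands this R-expression → coindexation would violate Principle C on *Hana₅*.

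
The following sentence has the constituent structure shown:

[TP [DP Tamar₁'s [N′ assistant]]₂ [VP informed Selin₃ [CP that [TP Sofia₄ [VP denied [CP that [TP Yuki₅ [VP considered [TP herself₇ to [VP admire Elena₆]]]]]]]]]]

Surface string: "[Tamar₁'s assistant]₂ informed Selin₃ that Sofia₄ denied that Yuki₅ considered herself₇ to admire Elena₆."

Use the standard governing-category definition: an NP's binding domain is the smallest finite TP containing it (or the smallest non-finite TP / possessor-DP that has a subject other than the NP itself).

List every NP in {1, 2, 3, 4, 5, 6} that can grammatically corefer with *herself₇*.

*herself* is an anaphor, so Principle A applies: it must be bound in its binding domain.
Binding domain of *herself₇*: the embedded TP, whose subject is Yuki₅.
*Tamar₁* does not c-command the anaphor → cannot bind it.
*[Tamar₁'s assistant]₂* c-commands the anaphor but is outside its binding domain → cannot satisfy Principle A.
*Selin₃* c-commands the anaphor but is outside its binding domain → cannot satisfy Principle A.
*Sofia₄* c-commands the anaphor but is outside its binding domain → cannot satisfy Principle A.
*Yuki₅* c-commands the anaphor within its binding domain → licit binder.
*Elena₆* does not c-command the anaphor → cannot bind it.

{5}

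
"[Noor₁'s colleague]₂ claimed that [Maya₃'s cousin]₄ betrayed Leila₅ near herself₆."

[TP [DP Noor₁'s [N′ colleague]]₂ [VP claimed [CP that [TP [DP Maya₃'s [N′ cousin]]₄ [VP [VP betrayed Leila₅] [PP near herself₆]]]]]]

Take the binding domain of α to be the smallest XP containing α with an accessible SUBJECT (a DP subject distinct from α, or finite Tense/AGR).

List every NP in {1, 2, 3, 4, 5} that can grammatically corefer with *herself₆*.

{4}

*herself* is an anaphor, so Principle A applies: it must be bound in its binding domain.
Binding domain of *herself₆*: the embedded TP, whose subject is [Maya₃'s cousin]₄.
*Noor₁* does not c-command the anaphor → cannot bind it.
*[Noor₁'s colleague]₂* c-commands the anaphor but is outside its binding domain → cannot satisfy Principle A.
*Maya₃* does not c-command the anaphor → cannot bind it.
*[Maya₃'s cousin]₄* c-commands the anaphor within its binding domain → licit binder.
*Leila₅* does not c-command the anaphor → cannot bind it.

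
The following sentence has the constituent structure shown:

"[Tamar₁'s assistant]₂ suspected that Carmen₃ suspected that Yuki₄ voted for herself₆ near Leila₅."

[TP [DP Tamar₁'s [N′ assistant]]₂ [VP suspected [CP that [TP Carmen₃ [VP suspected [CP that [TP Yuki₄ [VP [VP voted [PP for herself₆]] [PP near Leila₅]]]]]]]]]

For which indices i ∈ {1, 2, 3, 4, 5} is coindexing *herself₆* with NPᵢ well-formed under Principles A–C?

{4}

*herself* is an anaphor, so Principle A applies: it must be bound in its binding domain.
Binding domain of *herself₆*: the embedded TP, whose subject is Yuki₄.
*Tamar₁* does not c-command the anaphor → cannot bind it.
*[Tamar₁'s assistant]₂* c-commands the anaphor but is outside its binding domain → cannot satisfy Principle A.
*Carmen₃* c-commands the anaphor but is outside its binding domain → cannot satisfy Principle A.
*Yuki₄* c-commands the anaphor within its binding domain → licit binder.
*Leila₅* does not c-command the anaphor → cannot bind it.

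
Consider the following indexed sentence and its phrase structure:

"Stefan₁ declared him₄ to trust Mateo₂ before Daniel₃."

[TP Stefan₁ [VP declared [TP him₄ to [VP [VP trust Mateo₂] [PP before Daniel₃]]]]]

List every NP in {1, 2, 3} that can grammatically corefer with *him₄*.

*him* is a pronoun, so Principle B applies: it must be free in its binding domain.
Binding domain of *him₄*: the matrix TP, whose subject is Stefan₁.
*Stefan₁* c-commands the pronoun within its binding domain → coindexation would violate Principle B.
*Mateo₂*: the pronoun c-commands this R-expression → coindexation would violate Principle C on *Mateo₂*.
*Daniel₃*: the pronoun c-commands this R-expression → coindexation would violate Principle C on *Daniel₃*.

none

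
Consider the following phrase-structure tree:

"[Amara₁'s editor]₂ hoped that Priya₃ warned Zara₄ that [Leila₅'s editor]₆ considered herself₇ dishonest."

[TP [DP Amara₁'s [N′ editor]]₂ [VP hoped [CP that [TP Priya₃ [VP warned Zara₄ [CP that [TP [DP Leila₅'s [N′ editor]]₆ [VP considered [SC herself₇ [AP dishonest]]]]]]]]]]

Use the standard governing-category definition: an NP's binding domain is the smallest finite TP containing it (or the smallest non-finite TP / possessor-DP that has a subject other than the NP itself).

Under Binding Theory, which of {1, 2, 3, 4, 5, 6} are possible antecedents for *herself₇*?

*herself* is an anaphor, so Principle A applies: it must be bound in its binding domain.
Binding domain of *herself₇*: the embedded TP, whose subject is [Leila₅'s editor]₆.
*Amara₁* does not c-command the anaphor → cannot bind it.
*[Amara₁'s editor]₂* c-commands the anaphor but is outside its binding domain → cannot satisfy Principle A.
*Priya₃* c-commands the anaphor but is outside its binding domain → cannot satisfy Principle A.
*Zara₄* c-commands the anaphor but is outside its binding domain → cannot satisfy Principle A.
*Leila₅* does not c-command the anaphor → cannot bind it.
*[Leila₅'s editor]₆* c-commands the anaphor within its binding domain → licit binder.

{6}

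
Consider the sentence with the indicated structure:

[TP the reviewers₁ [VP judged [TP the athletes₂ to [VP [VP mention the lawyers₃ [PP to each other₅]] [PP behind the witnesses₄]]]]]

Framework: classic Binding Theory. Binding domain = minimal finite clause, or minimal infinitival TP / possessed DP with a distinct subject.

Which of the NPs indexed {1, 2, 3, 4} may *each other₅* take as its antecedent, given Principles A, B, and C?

*each other* is an anaphor, so Principle A applies: it must be bound in its binding domain.
Binding domain of *each other₅*: the embedded TP, whose subject is the athletes₂.
*the reviewers₁* c-commands the anaphor but is outside its binding domain → cannot satisfy Principle A.
*the athletes₂* c-commands the anaphor within its binding domain → licit binder.
*the lawyers₃* c-commands the anaphor within its binding domain → licit binder.
*the witnesses₄* does not c-command the anaphor → cannot bind it.

{2, 3}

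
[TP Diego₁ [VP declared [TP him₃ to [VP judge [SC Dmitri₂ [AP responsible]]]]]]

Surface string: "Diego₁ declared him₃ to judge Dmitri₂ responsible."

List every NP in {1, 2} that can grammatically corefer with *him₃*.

*him* is a pronoun, so Principle B applies: it must be free in its binding domain.
Binding domain of *him₃*: the matrix TP, whose subject is Diego₁.
*Diego₁* c-commands the pronoun within its binding domain → coindexation would violate Principle B.
*Dmitri₂*: the pronoun c-commands this R-expression → coindexation would violate Principle C on *Dmitri₂*.

none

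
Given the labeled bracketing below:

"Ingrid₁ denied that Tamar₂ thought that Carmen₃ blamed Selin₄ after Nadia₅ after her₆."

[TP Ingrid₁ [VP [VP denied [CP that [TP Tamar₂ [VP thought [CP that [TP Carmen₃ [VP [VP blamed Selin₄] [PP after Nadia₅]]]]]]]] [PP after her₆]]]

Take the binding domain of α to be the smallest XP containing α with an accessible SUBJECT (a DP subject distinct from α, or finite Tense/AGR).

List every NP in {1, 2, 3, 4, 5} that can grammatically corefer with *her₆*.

*her* is a pronoun, so Principle B applies: it must be free in its binding domain.
Binding domain of *her₆*: the matrix TP, whose subject is Ingrid₁.
*Ingrid₁* c-commands the pronoun within its binding domain → coindexation would violate Principle B.
*Tamar₂* and the pronoun do not c-command one another → neither Principle B nor Principle C is at stake; coindexation permitted.
*Carmen₃* and the pronoun do not c-command one another → neither Principle B nor Principle C is at stake; coindexation permitted.
*Selin₄* and the pronoun do not c-command one another → neither Principle B nor Principle C is at stake; coindexation permitted.
*Nadia₅* and the pronoun do not c-command one another → neither Principle B nor Principle C is at stake; coindexation permitted.

{2, 3, 4, 5}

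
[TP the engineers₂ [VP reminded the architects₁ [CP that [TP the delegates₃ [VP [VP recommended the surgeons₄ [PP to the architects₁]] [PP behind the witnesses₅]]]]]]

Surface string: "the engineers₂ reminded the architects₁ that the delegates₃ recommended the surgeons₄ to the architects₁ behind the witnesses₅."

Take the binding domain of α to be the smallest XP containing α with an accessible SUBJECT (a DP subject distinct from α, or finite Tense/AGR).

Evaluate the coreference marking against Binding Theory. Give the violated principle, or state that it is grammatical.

The two coindexed NPs are *the architects₁* (the lower occurrence) and *the architects₁* (the higher occurrence).
*the architects₁* (the lower occurrence) is an R-expression. Principle C requires it to be free everywhere.
*the architects₁* (the higher occurrence) c-commands it and carries the same index.
The R-expression is bound → Principle C violation.

Principle C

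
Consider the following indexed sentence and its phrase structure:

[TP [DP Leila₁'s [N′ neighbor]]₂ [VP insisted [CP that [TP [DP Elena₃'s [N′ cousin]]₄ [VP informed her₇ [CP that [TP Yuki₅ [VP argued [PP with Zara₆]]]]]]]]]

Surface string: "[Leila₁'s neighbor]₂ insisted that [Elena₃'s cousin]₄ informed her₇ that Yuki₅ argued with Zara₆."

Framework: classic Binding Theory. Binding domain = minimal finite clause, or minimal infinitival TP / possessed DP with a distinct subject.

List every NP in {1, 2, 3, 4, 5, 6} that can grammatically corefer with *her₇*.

{1, 2, 3}

*her* is a pronoun, so Principle B applies: it must be free in its binding domain.
Binding domain of *her₇*: the embedded TP, whose subject is [Elena₃'s cousin]₄.
*Leila₁* and the pronoun do not c-command one another → neither Principle B nor Principle C is at stake; coindexation permitted.
*[Leila₁'s neighbor]₂* c-commands the pronoun but from outside its binding domain, and is not c-commanded by it → coindexation permitted.
*Elena₃* and the pronoun do not c-command one another → neither Principle B nor Principle C is at stake; coindexation permitted.
*[Elena₃'s cousin]₄* c-commands the pronoun within its binding domain → coindexation would violate Principle B.
*Yuki₅*: the pronoun c-commands this R-expression → coindexation would violate Principle C on *Yuki₅*.
*Zara₆*: the pronoun c-commands this R-expression → coindexation would violate Principle C on *Zara₆*.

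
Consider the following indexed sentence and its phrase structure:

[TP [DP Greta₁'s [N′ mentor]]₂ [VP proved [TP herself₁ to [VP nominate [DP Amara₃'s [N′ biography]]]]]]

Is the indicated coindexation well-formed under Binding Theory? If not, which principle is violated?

Principle A

The two coindexed NPs are *Greta₁* and *herself₁*.
*herself₁* is an anaphor. Principle A requires it to be bound within its binding domain — the matrix TP, whose subject is [Greta₁'s mentor]₂.
Within that domain it is c-commanded by *[Greta₁'s mentor]₂*, which does not share its index.
*Greta₁* does not c-command the anaphor at all.
The anaphor is unbound in its domain → Principle A violation.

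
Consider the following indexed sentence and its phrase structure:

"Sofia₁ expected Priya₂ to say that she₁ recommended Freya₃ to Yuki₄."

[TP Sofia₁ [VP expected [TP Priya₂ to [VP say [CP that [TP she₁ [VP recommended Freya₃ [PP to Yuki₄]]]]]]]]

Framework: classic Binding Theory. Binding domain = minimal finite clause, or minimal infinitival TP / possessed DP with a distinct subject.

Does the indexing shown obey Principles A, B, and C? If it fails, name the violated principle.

grammatical

The two coindexed NPs are *Sofia₁* and *she₁*.
*she₁* is a pronoun; nothing c-commands it within its binding domain (the embedded TP.), so Principle B holds trivially.
*Sofia₁* is an R-expression; *she₁* does not c-command it, and no other NP shares its index, so Principle C is satisfied.
All principles are respected.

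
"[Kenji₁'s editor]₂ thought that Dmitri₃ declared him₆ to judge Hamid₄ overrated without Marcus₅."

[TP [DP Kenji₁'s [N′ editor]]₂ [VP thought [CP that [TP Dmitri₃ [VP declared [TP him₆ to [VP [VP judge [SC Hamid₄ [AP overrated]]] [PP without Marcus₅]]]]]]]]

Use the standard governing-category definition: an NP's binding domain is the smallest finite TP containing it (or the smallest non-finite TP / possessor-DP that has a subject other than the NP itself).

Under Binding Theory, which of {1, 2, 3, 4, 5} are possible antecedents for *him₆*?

*him* is a pronoun, so Principle B applies: it must be free in its binding domain.
Binding domain of *him₆*: the embedded TP, whose subject is Dmitri₃.
*Kenji₁* and the pronoun do not c-command one another → neither Principle B nor Principle C is at stake; coindexation permitted.
*[Kenji₁'s editor]₂* c-commands the pronoun but from outside its binding domain, and is not c-commanded by it → coindexation permitted.
*Dmitri₃* c-commands the pronoun within its binding domain → coindexation would violate Principle B.
*Hamid₄*: the pronoun c-commands this R-expression → coindexation would violate Principle C on *Hamid₄*.
*Marcus₅*: the pronoun c-commands this R-expression → coindexation would violate Principle C on *Marcus₅*.

{1, 2}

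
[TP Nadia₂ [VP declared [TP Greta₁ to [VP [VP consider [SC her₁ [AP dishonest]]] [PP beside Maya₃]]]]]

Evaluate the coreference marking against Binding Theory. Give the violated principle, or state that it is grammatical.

The two coindexed NPs are *Greta₁* and *her₁*.
*her₁* is a pronoun. Its binding domain is the embedded TP, whose subject is Greta₁.
*Greta₁* c-commands it within that domain and carries the same index.
The pronoun is locally bound → Principle B violation.

Principle B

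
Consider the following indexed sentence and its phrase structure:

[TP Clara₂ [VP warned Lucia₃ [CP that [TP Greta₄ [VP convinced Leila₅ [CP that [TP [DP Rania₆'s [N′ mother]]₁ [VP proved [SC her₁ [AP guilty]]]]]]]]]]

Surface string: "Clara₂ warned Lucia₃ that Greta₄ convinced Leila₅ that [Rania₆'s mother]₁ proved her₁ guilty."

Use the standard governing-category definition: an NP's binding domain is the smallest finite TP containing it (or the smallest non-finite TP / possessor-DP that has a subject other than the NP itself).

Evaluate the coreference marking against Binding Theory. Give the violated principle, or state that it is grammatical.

Principle B

The two coindexed NPs are *[Rania₆'s mother]₁* and *her₁*.
*her₁* is a pronoun. Its binding domain is the embedded TP, whose subject is [Rania₆'s mother]₁.
*[Rania₆'s mother]₁* c-commands it within that domain and carries the same index.
The pronoun is locally bound → Principle B violation.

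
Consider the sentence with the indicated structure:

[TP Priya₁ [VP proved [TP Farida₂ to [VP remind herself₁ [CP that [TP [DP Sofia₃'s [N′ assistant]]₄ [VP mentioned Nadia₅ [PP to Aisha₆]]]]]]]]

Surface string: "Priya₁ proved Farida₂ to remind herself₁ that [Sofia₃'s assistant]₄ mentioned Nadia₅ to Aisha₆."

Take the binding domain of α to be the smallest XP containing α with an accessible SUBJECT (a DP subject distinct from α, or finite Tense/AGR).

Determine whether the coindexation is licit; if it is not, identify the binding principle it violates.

The two coindexed NPs are *Priya₁* and *herself₁*.
*herself₁* is an anaphor. Principle A requires it to be bound within its binding domain — the embedded TP, whose subject is Farida₂.
Within that domain it is c-commanded by *Farida₂*, which does not share its index.
*Priya₁* does c-command the anaphor, but from outside its binding domain.
The anaphor is unbound in its domain → Principle A violation.

Principle A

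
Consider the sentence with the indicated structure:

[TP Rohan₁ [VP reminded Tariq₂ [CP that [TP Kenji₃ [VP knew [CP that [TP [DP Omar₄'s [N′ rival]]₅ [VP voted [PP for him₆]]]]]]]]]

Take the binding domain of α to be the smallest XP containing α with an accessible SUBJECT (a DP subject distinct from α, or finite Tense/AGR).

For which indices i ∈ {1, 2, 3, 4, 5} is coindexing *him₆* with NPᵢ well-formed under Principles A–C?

*him* is a pronoun, so Principle B applies: it must be free in its binding domain.
Binding domain of *him₆*: the embedded TP, whose subject is [Omar₄'s rival]₅.
*Rohan₁* c-commands the pronoun but from outside its binding domain, and is not c-commanded by it → coindexation permitted.
*Tariq₂* c-commands the pronoun but from outside its binding domain, and is not c-commanded by it → coindexation permitted.
*Kenji₃* c-commands the pronoun but from outside its binding domain, and is not c-commanded by it → coindexation permitted.
*Omar₄* and the pronoun do not c-command one another → neither Principle B nor Principle C is at stake; coindexation permitted.
*[Omar₄'s rival]₅* c-commands the pronoun within its binding domain → coindexation would violate Principle B.

{1, 2, 3, 4}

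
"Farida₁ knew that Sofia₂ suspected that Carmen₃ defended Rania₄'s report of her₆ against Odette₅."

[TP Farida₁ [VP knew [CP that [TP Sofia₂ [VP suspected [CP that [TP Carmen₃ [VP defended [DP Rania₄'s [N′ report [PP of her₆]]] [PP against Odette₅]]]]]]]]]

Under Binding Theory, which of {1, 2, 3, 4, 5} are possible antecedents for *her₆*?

*her* is a pronoun, so Principle B applies: it must be free in its binding domain.
Binding domain of *her₆*: the possessed DP, whose subject is Rania₄.
*Farida₁* c-commands the pronoun but from outside its binding domain, and is not c-commanded by it → coindexation permitted.
*Sofia₂* c-commands the pronoun but from outside its binding domain, and is not c-commanded by it → coindexation permitted.
*Carmen₃* c-commands the pronoun but from outside its binding domain, and is not c-commanded by it → coindexation permitted.
*Rania₄* c-commands the pronoun within its binding domain → coindexation would violate Principle B.
*Odette₅* and the pronoun do not c-command one another → neither Principle B nor Principle C is at stake; coindexation permitted.

{1, 2, 3, 5}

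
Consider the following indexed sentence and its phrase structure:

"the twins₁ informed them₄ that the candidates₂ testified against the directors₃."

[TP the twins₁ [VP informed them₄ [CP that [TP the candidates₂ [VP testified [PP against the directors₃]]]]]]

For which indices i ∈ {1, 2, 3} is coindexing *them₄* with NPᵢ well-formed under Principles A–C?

*them* is a pronoun, so Principle B applies: it must be free in its binding domain.
Binding domain of *them₄*: the matrix TP, whose subject is the twins₁.
*the twins₁* c-commands the pronoun within its binding domain → coindexation would violate Principle B.
*the candidates₂*: the pronoun c-commands this R-expression → coindexation would violate Principle C on *the candidates₂*.
*the directors₃*: the pronoun c-commands this R-expression → coindexation would violate Principle C on *the directors₃*.

none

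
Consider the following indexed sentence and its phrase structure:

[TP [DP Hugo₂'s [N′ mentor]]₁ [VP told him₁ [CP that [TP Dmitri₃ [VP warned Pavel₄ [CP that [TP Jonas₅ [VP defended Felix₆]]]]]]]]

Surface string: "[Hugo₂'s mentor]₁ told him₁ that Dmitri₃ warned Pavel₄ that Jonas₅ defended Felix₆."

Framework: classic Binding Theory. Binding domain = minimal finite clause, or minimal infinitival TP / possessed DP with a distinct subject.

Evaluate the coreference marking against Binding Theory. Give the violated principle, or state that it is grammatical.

The two coindexed NPs are *[Hugo₂'s mentor]₁* and *him₁*.
*him₁* is a pronoun. Its binding domain is the matrix TP, whose subject is [Hugo₂'s mentor]₁.
*[Hugo₂'s mentor]₁* c-commands it within that domain and carries the same index.
The pronoun is locally bound → Principle B violation.

Principle B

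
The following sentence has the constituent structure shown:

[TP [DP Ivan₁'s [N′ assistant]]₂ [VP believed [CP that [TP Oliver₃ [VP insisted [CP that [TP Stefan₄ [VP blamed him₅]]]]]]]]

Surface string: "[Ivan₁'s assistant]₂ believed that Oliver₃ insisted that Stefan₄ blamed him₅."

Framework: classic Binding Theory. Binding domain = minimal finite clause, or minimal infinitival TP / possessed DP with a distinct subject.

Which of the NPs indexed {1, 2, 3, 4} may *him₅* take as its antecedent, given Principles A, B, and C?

*him* is a pronoun, so Principle B applies: it must be free in its binding domain.
Binding domain of *him₅*: the embedded TP, whose subject is Stefan₄.
*Ivan₁* and the pronoun do not c-command one another → neither Principle B nor Principle C is at stake; coindexation permitted.
*[Ivan₁'s assistant]₂* c-commands the pronoun but from outside its binding domain, and is not c-commanded by it → coindexation permitted.
*Oliver₃* c-commands the pronoun but from outside its binding domain, and is not c-commanded by it → coindexation permitted.
*Stefan₄* c-commands the pronoun within its binding domain → coindexation would violate Principle B.

{1, 2, 3}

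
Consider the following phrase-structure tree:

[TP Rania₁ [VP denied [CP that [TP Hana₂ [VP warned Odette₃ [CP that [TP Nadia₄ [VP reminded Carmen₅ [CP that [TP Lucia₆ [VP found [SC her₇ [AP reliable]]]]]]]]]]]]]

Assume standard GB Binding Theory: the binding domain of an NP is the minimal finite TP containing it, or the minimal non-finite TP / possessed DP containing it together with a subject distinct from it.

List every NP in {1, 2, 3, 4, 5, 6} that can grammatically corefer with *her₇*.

*her* is a pronoun, so Principle B applies: it must be free in its binding domain.
Binding domain of *her₇*: the embedded TP, whose subject is Lucia₆.
*Rania₁* c-commands the pronoun but from outside its binding domain, and is not c-commanded by it → coindexation permitted.
*Hana₂* c-commands the pronoun but from outside its binding domain, and is not c-commanded by it → coindexation permitted.
*Odette₃* c-commands the pronoun but from outside its binding domain, and is not c-commanded by it → coindexation permitted.
*Nadia₄* c-commands the pronoun but from outside its binding domain, and is not c-commanded by it → coindexation permitted.
*Carmen₅* c-commands the pronoun but from outside its binding domain, and is not c-commanded by it → coindexation permitted.
*Lucia₆* c-commands the pronoun within its binding domain → coindexation would violate Principle B.

{1, 2, 3, 4, 5}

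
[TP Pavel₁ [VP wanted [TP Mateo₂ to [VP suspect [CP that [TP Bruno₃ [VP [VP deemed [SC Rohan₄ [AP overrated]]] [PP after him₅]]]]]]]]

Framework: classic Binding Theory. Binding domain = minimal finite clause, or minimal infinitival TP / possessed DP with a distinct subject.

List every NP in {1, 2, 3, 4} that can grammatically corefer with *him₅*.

*him* is a pronoun, so Principle B applies: it must be free in its binding domain.
Binding domain of *him₅*: the embedded TP, whose subject is Bruno₃.
*Pavel₁* c-commands the pronoun but from outside its binding domain, and is not c-commanded by it → coindexation permitted.
*Mateo₂* c-commands the pronoun but from outside its binding domain, and is not c-commanded by it → coindexation permitted.
*Bruno₃* c-commands the pronoun within its binding domain → coindexation would violate Principle B.
*Rohan₄* and the pronoun do not c-command one another → neither Principle B nor Principle C is at stake; coindexation permitted.

{1, 2, 4}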